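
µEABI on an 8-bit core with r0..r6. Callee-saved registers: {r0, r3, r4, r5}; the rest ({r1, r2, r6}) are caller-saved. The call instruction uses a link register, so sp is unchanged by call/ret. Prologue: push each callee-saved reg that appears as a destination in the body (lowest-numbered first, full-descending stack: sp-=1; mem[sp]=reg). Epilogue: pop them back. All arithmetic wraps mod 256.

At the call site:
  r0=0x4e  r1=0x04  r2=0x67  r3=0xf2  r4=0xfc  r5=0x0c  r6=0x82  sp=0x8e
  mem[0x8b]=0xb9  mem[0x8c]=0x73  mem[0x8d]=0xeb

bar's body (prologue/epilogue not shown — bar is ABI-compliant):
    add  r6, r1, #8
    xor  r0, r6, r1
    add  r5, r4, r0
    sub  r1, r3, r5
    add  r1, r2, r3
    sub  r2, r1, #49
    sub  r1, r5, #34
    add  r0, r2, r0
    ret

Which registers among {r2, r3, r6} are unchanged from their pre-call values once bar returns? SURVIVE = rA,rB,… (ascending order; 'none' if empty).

prologue: push r0 -> mem[0x8d]=0x4e, sp=0x8d
prologue: push r5 -> mem[0x8c]=0x0c, sp=0x8c
body[0] add  r6, r1, #8 -> r6=0x0c
body[1] xor  r0, r6, r1 -> r0=0x08
body[2] add  r5, r4, r0 -> r5=0x04
body[3] sub  r1, r3, r5 -> r1=0xee
body[4] add  r1, r2, r3 -> r1=0x59
body[5] sub  r2, r1, #49 -> r2=0x28
body[6] sub  r1, r5, #34 -> r1=0xe2
body[7] add  r0, r2, r0 -> r0=0x30
epilogue: pop r5=0x0c, sp=0x8d
epilogue: pop r0=0x4e, sp=0x8e
r2: caller-saved, written=True
r3: callee-saved, written=False
r6: caller-saved, written=True

SURVIVE = r3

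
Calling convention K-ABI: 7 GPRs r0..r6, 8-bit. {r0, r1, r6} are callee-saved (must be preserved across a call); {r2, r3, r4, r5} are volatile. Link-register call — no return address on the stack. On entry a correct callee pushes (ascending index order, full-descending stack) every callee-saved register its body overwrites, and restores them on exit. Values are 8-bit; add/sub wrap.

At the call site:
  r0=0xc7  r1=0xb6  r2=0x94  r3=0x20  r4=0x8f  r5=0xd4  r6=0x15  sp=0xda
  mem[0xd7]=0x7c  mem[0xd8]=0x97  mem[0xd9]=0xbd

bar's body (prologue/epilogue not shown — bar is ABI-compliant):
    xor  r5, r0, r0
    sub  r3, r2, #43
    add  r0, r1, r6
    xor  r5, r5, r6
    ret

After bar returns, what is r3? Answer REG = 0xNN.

REG = 0x69

prologue: push r0 → mem[0xd9]=0xc7, sp=0xd9
body[0] xor  r5, r0, r0 → r5=0x00
body[1] sub  r3, r2, #43 → r3=0x69
body[2] add  r0, r1, r6 → r0=0xcb
body[3] xor  r5, r5, r6 → r5=0x15
epilogue: pop r0=0xc7, sp=0xda
r3 is caller-saved → body value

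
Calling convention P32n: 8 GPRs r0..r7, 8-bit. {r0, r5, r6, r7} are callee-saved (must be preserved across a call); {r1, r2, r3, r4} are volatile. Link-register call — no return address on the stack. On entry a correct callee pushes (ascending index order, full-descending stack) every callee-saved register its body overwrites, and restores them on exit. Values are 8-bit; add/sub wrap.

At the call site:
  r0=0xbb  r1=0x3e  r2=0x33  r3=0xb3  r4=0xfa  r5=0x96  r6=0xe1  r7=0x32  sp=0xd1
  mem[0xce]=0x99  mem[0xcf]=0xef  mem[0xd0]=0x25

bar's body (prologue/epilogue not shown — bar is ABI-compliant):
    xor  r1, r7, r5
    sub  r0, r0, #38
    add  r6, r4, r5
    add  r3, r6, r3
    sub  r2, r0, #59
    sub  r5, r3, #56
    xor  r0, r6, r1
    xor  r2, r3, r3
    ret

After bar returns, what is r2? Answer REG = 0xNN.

REG = 0x00

prologue: push r0 -> mem[0xd0]=0xbb, sp=0xd0
prologue: push r5 -> mem[0xcf]=0x96, sp=0xcf
prologue: push r6 -> mem[0xce]=0xe1, sp=0xce
body[0] xor  r1, r7, r5 -> r1=0xa4
body[1] sub  r0, r0, #38 -> r0=0x95
body[2] add  r6, r4, r5 -> r6=0x90
body[3] add  r3, r6, r3 -> r3=0x43
body[4] sub  r2, r0, #59 -> r2=0x5a
body[5] sub  r5, r3, #56 -> r5=0x0b
body[6] xor  r0, r6, r1 -> r0=0x34
body[7] xor  r2, r3, r3 -> r2=0x00
epilogue: pop r6=0xe1, sp=0xcf
epilogue: pop r5=0x96, sp=0xd0
epilogue: pop r0=0xbb, sp=0xd1
r2 is caller-saved -> body value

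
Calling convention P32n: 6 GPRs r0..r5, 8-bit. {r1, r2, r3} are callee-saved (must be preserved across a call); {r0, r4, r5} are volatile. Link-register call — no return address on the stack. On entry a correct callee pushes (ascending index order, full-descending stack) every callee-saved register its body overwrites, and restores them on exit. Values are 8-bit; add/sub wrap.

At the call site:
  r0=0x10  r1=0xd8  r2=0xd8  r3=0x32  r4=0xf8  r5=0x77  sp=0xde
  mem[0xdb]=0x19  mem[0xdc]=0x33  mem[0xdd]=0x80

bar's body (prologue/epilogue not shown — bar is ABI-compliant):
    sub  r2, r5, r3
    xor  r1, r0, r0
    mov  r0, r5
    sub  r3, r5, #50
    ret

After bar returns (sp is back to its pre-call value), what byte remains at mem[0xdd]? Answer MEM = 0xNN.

prologue: push r1 -> mem[0xdd]=0xd8, sp=0xdd
prologue: push r2 -> mem[0xdc]=0xd8, sp=0xdc
prologue: push r3 -> mem[0xdb]=0x32, sp=0xdb
body[0] sub  r2, r5, r3 -> r2=0x45
body[1] xor  r1, r0, r0 -> r1=0x00
body[2] mov  r0, r5 -> r0=0x77
body[3] sub  r3, r5, #50 -> r3=0x45
epilogue: pop r3=0x32, sp=0xdc
epilogue: pop r2=0xd8, sp=0xdd
epilogue: pop r1=0xd8, sp=0xde
prologue pushed ['r1', 'r2', 'r3'] at ['0xdd', '0xdc', '0xdb']

MEM = 0xd8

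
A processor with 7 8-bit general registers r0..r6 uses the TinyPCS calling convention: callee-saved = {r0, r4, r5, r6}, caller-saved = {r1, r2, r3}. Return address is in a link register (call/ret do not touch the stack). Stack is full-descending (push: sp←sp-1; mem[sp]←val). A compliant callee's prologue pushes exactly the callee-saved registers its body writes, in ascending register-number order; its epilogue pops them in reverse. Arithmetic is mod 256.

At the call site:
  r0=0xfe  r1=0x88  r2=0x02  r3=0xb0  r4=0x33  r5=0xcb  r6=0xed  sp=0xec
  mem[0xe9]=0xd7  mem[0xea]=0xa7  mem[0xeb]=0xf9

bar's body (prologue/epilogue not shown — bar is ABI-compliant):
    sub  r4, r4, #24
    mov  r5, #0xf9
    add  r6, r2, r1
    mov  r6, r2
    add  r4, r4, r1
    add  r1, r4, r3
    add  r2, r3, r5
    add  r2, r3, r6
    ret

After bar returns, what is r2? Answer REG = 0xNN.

prologue: push r4 → mem[0xeb]=0x33, sp=0xeb
prologue: push r5 → mem[0xea]=0xcb, sp=0xea
prologue: push r6 → mem[0xe9]=0xed, sp=0xe9
body[0] sub  r4, r4, #24 → r4=0x1b
body[1] mov  r5, #0xf9 → r5=0xf9
body[2] add  r6, r2, r1 → r6=0x8a
body[3] mov  r6, r2 → r6=0x02
body[4] add  r4, r4, r1 → r4=0xa3
body[5] add  r1, r4, r3 → r1=0x53
body[6] add  r2, r3, r5 → r2=0xa9
body[7] add  r2, r3, r6 → r2=0xb2
epilogue: pop r6=0xed, sp=0xea
epilogue: pop r5=0xcb, sp=0xeb
epilogue: pop r4=0x33, sp=0xec
r2 is caller-saved → body value

REG = 0xb2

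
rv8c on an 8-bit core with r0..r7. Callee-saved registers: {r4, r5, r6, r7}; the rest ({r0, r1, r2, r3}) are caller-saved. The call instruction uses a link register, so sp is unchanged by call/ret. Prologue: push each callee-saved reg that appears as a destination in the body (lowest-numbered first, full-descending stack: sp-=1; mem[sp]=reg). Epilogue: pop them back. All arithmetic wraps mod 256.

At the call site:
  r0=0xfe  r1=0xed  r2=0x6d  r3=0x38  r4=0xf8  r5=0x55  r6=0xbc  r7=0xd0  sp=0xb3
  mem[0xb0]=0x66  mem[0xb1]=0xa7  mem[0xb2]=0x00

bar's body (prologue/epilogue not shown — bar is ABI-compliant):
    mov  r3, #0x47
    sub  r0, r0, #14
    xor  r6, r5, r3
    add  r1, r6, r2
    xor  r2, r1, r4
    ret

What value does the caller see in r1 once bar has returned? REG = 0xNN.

prologue: push r6 -> mem[0xb2]=0xbc, sp=0xb2
body[0] mov  r3, #0x47 -> r3=0x47
body[1] sub  r0, r0, #14 -> r0=0xf0
body[2] xor  r6, r5, r3 -> r6=0x12
body[3] add  r1, r6, r2 -> r1=0x7f
body[4] xor  r2, r1, r4 -> r2=0x87
epilogue: pop r6=0xbc, sp=0xb3
r1 is caller-saved -> body value

REG = 0x7f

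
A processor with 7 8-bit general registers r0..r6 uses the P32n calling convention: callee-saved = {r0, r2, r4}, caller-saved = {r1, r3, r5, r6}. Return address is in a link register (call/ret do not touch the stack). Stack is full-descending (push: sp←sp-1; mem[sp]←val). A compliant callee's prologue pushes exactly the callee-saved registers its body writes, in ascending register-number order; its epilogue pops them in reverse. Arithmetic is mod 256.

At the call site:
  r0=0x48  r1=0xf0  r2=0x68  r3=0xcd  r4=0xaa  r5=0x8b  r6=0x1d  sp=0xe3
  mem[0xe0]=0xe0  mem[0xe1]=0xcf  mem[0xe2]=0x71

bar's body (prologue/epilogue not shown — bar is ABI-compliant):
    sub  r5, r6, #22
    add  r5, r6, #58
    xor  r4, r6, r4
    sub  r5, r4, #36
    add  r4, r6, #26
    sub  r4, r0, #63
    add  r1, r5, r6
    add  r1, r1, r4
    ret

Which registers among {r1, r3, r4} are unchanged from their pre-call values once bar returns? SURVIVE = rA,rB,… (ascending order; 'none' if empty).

SURVIVE = r3,r4

prologue: push r4 → mem[0xe2]=0xaa, sp=0xe2
body[0] sub  r5, r6, #22 → r5=0x07
body[1] add  r5, r6, #58 → r5=0x57
body[2] xor  r4, r6, r4 → r4=0xb7
body[3] sub  r5, r4, #36 → r5=0x93
body[4] add  r4, r6, #26 → r4=0x37
body[5] sub  r4, r0, #63 → r4=0x09
body[6] add  r1, r5, r6 → r1=0xb0
body[7] add  r1, r1, r4 → r1=0xb9
epilogue: pop r4=0xaa, sp=0xe3
r1: caller-saved, written=True
r3: caller-saved, written=False
r4: callee-saved, written=True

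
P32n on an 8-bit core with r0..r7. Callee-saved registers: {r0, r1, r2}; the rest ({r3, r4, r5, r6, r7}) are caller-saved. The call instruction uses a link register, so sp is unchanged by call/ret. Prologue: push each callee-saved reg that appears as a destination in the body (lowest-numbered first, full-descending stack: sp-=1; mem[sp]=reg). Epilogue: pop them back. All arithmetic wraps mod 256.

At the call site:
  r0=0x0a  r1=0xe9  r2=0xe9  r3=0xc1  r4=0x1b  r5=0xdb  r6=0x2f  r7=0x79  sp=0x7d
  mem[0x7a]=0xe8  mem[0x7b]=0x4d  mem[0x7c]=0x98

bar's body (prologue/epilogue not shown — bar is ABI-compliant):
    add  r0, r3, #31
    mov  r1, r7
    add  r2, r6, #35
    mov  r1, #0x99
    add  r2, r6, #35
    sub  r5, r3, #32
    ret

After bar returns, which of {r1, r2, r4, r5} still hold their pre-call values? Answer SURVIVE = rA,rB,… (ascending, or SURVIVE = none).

prologue: push r0 → mem[0x7c]=0x0a, sp=0x7c
prologue: push r1 → mem[0x7b]=0xe9, sp=0x7b
prologue: push r2 → mem[0x7a]=0xe9, sp=0x7a
body[0] add  r0, r3, #31 → r0=0xe0
body[1] mov  r1, r7 → r1=0x79
body[2] add  r2, r6, #35 → r2=0x52
body[3] mov  r1, #0x99 → r1=0x99
body[4] add  r2, r6, #35 → r2=0x52
body[5] sub  r5, r3, #32 → r5=0xa1
epilogue: pop r2=0xe9, sp=0x7b
epilogue: pop r1=0xe9, sp=0x7c
epilogue: pop r0=0x0a, sp=0x7d
r1: callee-saved, written=True
r2: callee-saved, written=True
r4: caller-saved, written=False
r5: caller-saved, written=True

SURVIVE = r1,r2,r4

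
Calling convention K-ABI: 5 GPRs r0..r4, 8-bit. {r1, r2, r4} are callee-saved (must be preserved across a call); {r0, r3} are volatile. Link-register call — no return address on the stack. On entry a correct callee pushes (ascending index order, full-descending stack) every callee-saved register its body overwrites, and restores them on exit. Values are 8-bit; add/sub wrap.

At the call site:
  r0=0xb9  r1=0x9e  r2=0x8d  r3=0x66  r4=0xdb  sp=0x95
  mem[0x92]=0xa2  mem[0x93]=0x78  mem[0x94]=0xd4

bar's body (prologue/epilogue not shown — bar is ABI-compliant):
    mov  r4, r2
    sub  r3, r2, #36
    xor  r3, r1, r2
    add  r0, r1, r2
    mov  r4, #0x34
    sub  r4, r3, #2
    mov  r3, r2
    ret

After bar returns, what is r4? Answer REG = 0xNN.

REG = 0xdb

prologue: push r4 → mem[0x94]=0xdb, sp=0x94
body[0] mov  r4, r2 → r4=0x8d
body[1] sub  r3, r2, #36 → r3=0x69
body[2] xor  r3, r1, r2 → r3=0x13
body[3] add  r0, r1, r2 → r0=0x2b
body[4] mov  r4, #0x34 → r4=0x34
body[5] sub  r4, r3, #2 → r4=0x11
body[6] mov  r3, r2 → r3=0x8d
epilogue: pop r4=0xdb, sp=0x95
r4 is callee-saved → restored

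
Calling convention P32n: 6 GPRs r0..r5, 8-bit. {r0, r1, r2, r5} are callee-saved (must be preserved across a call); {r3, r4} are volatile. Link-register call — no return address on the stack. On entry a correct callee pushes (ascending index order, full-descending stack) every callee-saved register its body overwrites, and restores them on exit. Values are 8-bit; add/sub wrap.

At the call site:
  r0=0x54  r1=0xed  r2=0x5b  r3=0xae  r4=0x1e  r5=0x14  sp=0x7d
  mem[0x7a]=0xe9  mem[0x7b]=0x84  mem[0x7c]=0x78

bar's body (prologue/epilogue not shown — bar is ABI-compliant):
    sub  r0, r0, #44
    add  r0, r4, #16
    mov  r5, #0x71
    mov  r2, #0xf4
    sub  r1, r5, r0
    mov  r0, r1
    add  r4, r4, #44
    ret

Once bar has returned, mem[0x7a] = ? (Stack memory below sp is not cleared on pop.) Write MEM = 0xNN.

prologue: push r0 → mem[0x7c]=0x54, sp=0x7c
prologue: push r1 → mem[0x7b]=0xed, sp=0x7b
prologue: push r2 → mem[0x7a]=0x5b, sp=0x7a
prologue: push r5 → mem[0x79]=0x14, sp=0x79
body[0] sub  r0, r0, #44 → r0=0x28
body[1] add  r0, r4, #16 → r0=0x2e
body[2] mov  r5, #0x71 → r5=0x71
body[3] mov  r2, #0xf4 → r2=0xf4
body[4] sub  r1, r5, r0 → r1=0x43
body[5] mov  r0, r1 → r0=0x43
body[6] add  r4, r4, #44 → r4=0x4a
epilogue: pop r5=0x14, sp=0x7a
epilogue: pop r2=0x5b, sp=0x7b
epilogue: pop r1=0xed, sp=0x7c
epilogue: pop r0=0x54, sp=0x7d
prologue pushed ['r0', 'r1', 'r2', 'r5'] at ['0x7c', '0x7b', '0x7a', '0x79']

MEM = 0x5b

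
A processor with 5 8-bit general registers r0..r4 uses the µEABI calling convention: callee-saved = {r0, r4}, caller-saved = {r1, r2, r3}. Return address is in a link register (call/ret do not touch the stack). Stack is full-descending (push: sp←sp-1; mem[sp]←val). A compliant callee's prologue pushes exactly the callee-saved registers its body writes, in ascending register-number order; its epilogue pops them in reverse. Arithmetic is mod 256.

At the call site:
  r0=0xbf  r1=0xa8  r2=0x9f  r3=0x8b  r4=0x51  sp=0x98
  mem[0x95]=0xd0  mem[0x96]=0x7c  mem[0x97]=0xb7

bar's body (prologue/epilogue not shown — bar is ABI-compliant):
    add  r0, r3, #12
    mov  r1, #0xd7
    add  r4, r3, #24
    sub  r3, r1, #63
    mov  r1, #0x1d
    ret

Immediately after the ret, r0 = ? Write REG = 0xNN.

REG = 0xbf

prologue: push r0 -> mem[0x97]=0xbf, sp=0x97
prologue: push r4 -> mem[0x96]=0x51, sp=0x96
body[0] add  r0, r3, #12 -> r0=0x97
body[1] mov  r1, #0xd7 -> r1=0xd7
body[2] add  r4, r3, #24 -> r4=0xa3
body[3] sub  r3, r1, #63 -> r3=0x98
body[4] mov  r1, #0x1d -> r1=0x1d
epilogue: pop r4=0x51, sp=0x97
epilogue: pop r0=0xbf, sp=0x98
r0 is callee-saved -> restored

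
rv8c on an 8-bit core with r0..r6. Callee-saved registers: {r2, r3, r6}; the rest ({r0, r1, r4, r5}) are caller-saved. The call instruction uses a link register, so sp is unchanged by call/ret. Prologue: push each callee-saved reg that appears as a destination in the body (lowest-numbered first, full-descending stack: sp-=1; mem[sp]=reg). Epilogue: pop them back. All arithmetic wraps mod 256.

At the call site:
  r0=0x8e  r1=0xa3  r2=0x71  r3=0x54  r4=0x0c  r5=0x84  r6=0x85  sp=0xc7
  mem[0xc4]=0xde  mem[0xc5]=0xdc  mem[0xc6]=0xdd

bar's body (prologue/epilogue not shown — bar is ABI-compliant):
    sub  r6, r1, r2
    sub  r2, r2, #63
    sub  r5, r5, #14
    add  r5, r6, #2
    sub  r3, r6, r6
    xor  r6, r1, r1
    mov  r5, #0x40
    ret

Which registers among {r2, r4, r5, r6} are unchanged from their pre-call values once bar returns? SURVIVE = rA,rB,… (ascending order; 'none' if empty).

prologue: push r2 -> mem[0xc6]=0x71, sp=0xc6
prologue: push r3 -> mem[0xc5]=0x54, sp=0xc5
prologue: push r6 -> mem[0xc4]=0x85, sp=0xc4
body[0] sub  r6, r1, r2 -> r6=0x32
body[1] sub  r2, r2, #63 -> r2=0x32
body[2] sub  r5, r5, #14 -> r5=0x76
body[3] add  r5, r6, #2 -> r5=0x34
body[4] sub  r3, r6, r6 -> r3=0x00
body[5] xor  r6, r1, r1 -> r6=0x00
body[6] mov  r5, #0x40 -> r5=0x40
epilogue: pop r6=0x85, sp=0xc5
epilogue: pop r3=0x54, sp=0xc6
epilogue: pop r2=0x71, sp=0xc7
r2: callee-saved, written=True
r4: caller-saved, written=False
r5: caller-saved, written=True
r6: callee-saved, written=True

SURVIVE = r2,r4,r6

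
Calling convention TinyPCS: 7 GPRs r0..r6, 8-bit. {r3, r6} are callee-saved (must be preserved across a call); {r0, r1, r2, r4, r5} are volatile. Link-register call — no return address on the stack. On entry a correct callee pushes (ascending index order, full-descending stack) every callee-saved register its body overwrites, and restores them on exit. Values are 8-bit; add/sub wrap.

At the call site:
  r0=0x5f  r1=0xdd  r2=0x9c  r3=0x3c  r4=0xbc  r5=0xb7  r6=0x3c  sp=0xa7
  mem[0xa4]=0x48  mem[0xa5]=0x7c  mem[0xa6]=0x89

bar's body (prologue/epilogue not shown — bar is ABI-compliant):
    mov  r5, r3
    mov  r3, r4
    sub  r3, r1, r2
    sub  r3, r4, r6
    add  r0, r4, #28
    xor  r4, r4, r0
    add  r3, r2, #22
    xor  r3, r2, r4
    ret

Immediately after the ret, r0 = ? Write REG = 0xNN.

prologue: push r3 → mem[0xa6]=0x3c, sp=0xa6
body[0] mov  r5, r3 → r5=0x3c
body[1] mov  r3, r4 → r3=0xbc
body[2] sub  r3, r1, r2 → r3=0x41
body[3] sub  r3, r4, r6 → r3=0x80
body[4] add  r0, r4, #28 → r0=0xd8
body[5] xor  r4, r4, r0 → r4=0x64
body[6] add  r3, r2, #22 → r3=0xb2
body[7] xor  r3, r2, r4 → r3=0xf8
epilogue: pop r3=0x3c, sp=0xa7
r0 is caller-saved → body value

REG = 0xd8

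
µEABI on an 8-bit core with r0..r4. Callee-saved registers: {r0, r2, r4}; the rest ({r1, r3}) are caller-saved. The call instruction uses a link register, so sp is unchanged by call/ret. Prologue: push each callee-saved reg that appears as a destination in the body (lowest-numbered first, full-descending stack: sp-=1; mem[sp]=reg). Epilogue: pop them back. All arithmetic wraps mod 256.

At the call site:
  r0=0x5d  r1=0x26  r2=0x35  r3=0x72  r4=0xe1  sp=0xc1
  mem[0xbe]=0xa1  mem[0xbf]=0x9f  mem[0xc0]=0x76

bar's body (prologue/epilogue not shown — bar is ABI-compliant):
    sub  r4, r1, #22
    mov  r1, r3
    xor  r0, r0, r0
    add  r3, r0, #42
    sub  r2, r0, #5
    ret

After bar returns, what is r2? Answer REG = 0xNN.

REG = 0x35

prologue: push r0 → mem[0xc0]=0x5d, sp=0xc0
prologue: push r2 → mem[0xbf]=0x35, sp=0xbf
prologue: push r4 → mem[0xbe]=0xe1, sp=0xbe
body[0] sub  r4, r1, #22 → r4=0x10
body[1] mov  r1, r3 → r1=0x72
body[2] xor  r0, r0, r0 → r0=0x00
body[3] add  r3, r0, #42 → r3=0x2a
body[4] sub  r2, r0, #5 → r2=0xfb
epilogue: pop r4=0xe1, sp=0xbf
epilogue: pop r2=0x35, sp=0xc0
epilogue: pop r0=0x5d, sp=0xc1
r2 is callee-saved → restored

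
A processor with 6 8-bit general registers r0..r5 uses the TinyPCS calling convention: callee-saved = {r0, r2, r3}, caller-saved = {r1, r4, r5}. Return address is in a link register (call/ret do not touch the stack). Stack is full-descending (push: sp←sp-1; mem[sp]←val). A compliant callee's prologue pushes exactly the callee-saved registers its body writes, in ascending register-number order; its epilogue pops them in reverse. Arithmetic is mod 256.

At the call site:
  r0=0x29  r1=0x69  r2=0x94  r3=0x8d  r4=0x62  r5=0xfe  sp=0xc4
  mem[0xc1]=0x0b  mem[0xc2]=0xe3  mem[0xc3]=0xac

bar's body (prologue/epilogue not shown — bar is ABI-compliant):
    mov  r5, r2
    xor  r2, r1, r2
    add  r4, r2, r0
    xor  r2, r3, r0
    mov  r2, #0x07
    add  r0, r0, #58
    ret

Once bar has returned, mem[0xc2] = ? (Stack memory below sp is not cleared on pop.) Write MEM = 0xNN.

MEM = 0x94

prologue: push r0 -> mem[0xc3]=0x29, sp=0xc3
prologue: push r2 -> mem[0xc2]=0x94, sp=0xc2
body[0] mov  r5, r2 -> r5=0x94
body[1] xor  r2, r1, r2 -> r2=0xfd
body[2] add  r4, r2, r0 -> r4=0x26
body[3] xor  r2, r3, r0 -> r2=0xa4
body[4] mov  r2, #0x07 -> r2=0x07
body[5] add  r0, r0, #58 -> r0=0x63
epilogue: pop r2=0x94, sp=0xc3
epilogue: pop r0=0x29, sp=0xc4
prologue pushed ['r0', 'r2'] at ['0xc3', '0xc2']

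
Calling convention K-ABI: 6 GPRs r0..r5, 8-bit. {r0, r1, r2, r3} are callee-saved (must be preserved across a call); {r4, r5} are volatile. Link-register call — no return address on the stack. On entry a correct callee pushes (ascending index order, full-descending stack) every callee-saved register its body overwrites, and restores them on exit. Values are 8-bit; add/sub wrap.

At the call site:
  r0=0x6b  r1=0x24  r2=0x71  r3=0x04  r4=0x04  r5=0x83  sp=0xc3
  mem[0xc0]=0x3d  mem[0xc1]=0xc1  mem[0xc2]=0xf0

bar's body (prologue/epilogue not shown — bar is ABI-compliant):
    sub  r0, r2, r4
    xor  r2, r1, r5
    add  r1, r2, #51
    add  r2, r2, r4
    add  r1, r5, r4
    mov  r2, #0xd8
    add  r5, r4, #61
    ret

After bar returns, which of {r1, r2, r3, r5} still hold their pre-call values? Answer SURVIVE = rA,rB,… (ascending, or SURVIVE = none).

SURVIVE = r1,r2,r3

prologue: push r0 -> mem[0xc2]=0x6b, sp=0xc2
prologue: push r1 -> mem[0xc1]=0x24, sp=0xc1
prologue: push r2 -> mem[0xc0]=0x71, sp=0xc0
body[0] sub  r0, r2, r4 -> r0=0x6d
body[1] xor  r2, r1, r5 -> r2=0xa7
body[2] add  r1, r2, #51 -> r1=0xda
body[3] add  r2, r2, r4 -> r2=0xab
body[4] add  r1, r5, r4 -> r1=0x87
body[5] mov  r2, #0xd8 -> r2=0xd8
body[6] add  r5, r4, #61 -> r5=0x41
epilogue: pop r2=0x71, sp=0xc1
epilogue: pop r1=0x24, sp=0xc2
epilogue: pop r0=0x6b, sp=0xc3
r1: callee-saved, written=True
r2: callee-saved, written=True
r3: callee-saved, written=False
r5: caller-saved, written=True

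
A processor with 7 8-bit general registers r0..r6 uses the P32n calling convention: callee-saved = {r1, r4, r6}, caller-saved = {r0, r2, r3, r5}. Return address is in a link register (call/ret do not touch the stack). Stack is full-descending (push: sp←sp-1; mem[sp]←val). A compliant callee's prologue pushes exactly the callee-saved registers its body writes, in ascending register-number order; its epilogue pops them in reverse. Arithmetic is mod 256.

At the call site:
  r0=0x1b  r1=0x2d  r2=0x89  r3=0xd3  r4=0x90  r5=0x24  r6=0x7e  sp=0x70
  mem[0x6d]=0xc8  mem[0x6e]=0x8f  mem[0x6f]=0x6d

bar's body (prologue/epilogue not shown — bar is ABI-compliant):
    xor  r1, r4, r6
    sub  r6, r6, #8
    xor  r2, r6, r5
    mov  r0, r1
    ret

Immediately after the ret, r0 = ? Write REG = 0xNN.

REG = 0xee

prologue: push r1 -> mem[0x6f]=0x2d, sp=0x6f
prologue: push r6 -> mem[0x6e]=0x7e, sp=0x6e
body[0] xor  r1, r4, r6 -> r1=0xee
body[1] sub  r6, r6, #8 -> r6=0x76
body[2] xor  r2, r6, r5 -> r2=0x52
body[3] mov  r0, r1 -> r0=0xee
epilogue: pop r6=0x7e, sp=0x6f
epilogue: pop r1=0x2d, sp=0x70
r0 is caller-saved -> body value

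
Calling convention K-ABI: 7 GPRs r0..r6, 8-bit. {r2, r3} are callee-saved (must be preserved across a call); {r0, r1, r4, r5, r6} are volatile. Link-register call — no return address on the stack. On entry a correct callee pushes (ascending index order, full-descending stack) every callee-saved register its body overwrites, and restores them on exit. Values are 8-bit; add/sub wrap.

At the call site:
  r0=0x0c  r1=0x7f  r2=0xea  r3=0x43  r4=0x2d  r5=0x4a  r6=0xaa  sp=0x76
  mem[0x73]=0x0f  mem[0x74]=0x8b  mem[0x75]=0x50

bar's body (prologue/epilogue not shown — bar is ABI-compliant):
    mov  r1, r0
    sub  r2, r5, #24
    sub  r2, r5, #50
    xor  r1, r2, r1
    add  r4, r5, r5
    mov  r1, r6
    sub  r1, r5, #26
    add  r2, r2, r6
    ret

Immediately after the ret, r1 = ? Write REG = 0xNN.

prologue: push r2 → mem[0x75]=0xea, sp=0x75
body[0] mov  r1, r0 → r1=0x0c
body[1] sub  r2, r5, #24 → r2=0x32
body[2] sub  r2, r5, #50 → r2=0x18
body[3] xor  r1, r2, r1 → r1=0x14
body[4] add  r4, r5, r5 → r4=0x94
body[5] mov  r1, r6 → r1=0xaa
body[6] sub  r1, r5, #26 → r1=0x30
body[7] add  r2, r2, r6 → r2=0xc2
epilogue: pop r2=0xea, sp=0x76
r1 is caller-saved → body value

REG = 0x30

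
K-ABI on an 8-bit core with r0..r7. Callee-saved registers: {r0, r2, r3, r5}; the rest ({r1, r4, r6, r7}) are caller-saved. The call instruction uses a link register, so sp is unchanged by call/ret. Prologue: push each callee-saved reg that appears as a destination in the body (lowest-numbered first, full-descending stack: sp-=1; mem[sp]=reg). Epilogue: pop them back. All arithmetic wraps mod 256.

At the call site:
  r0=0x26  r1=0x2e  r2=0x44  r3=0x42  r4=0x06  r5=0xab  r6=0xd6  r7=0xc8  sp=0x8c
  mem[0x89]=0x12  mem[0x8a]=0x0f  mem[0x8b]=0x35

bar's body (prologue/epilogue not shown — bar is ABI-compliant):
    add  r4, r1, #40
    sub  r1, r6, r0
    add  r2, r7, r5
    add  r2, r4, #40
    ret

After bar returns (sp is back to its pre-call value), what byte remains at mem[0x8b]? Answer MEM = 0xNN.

prologue: push r2 -> mem[0x8b]=0x44, sp=0x8b
body[0] add  r4, r1, #40 -> r4=0x56
body[1] sub  r1, r6, r0 -> r1=0xb0
body[2] add  r2, r7, r5 -> r2=0x73
body[3] add  r2, r4, #40 -> r2=0x7e
epilogue: pop r2=0x44, sp=0x8c
prologue pushed ['r2'] at ['0x8b']

MEM = 0x44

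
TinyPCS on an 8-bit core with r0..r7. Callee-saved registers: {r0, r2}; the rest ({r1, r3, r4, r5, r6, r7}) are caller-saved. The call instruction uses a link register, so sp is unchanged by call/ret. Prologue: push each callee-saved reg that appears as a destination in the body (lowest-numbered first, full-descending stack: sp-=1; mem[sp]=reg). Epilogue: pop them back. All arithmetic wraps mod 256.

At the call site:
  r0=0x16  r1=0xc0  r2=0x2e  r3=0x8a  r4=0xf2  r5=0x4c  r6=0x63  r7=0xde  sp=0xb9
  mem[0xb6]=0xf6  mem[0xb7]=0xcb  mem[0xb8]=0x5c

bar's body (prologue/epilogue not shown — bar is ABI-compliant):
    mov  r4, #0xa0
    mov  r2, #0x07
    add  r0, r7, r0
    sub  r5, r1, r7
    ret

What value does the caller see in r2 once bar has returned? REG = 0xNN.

prologue: push r0 → mem[0xb8]=0x16, sp=0xb8
prologue: push r2 → mem[0xb7]=0x2e, sp=0xb7
body[0] mov  r4, #0xa0 → r4=0xa0
body[1] mov  r2, #0x07 → r2=0x07
body[2] add  r0, r7, r0 → r0=0xf4
body[3] sub  r5, r1, r7 → r5=0xe2
epilogue: pop r2=0x2e, sp=0xb8
epilogue: pop r0=0x16, sp=0xb9
r2 is callee-saved → restored

REG = 0x2e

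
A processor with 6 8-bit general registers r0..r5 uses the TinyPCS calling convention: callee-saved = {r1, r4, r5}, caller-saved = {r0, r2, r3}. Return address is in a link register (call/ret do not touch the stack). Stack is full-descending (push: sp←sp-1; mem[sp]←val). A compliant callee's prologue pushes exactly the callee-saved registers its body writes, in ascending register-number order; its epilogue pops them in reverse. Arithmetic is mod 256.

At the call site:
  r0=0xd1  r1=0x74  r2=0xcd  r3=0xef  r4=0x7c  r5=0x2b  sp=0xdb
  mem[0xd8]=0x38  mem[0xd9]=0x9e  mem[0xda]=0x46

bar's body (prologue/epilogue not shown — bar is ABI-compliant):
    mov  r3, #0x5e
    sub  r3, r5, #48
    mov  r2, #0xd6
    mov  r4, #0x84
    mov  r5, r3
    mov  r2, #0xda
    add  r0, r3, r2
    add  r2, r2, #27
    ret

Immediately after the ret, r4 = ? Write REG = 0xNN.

prologue: push r4 -> mem[0xda]=0x7c, sp=0xda
prologue: push r5 -> mem[0xd9]=0x2b, sp=0xd9
body[0] mov  r3, #0x5e -> r3=0x5e
body[1] sub  r3, r5, #48 -> r3=0xfb
body[2] mov  r2, #0xd6 -> r2=0xd6
body[3] mov  r4, #0x84 -> r4=0x84
body[4] mov  r5, r3 -> r5=0xfb
body[5] mov  r2, #0xda -> r2=0xda
body[6] add  r0, r3, r2 -> r0=0xd5
body[7] add  r2, r2, #27 -> r2=0xf5
epilogue: pop r5=0x2b, sp=0xda
epilogue: pop r4=0x7c, sp=0xdb
r4 is callee-saved -> restored

REG = 0x7c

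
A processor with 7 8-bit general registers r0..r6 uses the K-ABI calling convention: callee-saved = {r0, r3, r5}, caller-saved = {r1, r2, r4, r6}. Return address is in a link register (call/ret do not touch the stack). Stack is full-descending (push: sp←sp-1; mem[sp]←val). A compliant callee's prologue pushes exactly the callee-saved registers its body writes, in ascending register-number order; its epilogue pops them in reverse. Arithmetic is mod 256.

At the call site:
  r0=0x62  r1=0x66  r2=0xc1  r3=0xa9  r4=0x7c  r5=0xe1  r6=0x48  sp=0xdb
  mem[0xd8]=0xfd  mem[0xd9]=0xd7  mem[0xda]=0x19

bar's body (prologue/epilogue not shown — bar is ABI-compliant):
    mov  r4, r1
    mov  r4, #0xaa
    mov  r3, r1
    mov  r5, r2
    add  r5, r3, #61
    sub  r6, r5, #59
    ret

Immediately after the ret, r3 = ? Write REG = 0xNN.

REG = 0xa9

prologue: push r3 -> mem[0xda]=0xa9, sp=0xda
prologue: push r5 -> mem[0xd9]=0xe1, sp=0xd9
body[0] mov  r4, r1 -> r4=0x66
body[1] mov  r4, #0xaa -> r4=0xaa
body[2] mov  r3, r1 -> r3=0x66
body[3] mov  r5, r2 -> r5=0xc1
body[4] add  r5, r3, #61 -> r5=0xa3
body[5] sub  r6, r5, #59 -> r6=0x68
epilogue: pop r5=0xe1, sp=0xda
epilogue: pop r3=0xa9, sp=0xdb
r3 is callee-saved -> restored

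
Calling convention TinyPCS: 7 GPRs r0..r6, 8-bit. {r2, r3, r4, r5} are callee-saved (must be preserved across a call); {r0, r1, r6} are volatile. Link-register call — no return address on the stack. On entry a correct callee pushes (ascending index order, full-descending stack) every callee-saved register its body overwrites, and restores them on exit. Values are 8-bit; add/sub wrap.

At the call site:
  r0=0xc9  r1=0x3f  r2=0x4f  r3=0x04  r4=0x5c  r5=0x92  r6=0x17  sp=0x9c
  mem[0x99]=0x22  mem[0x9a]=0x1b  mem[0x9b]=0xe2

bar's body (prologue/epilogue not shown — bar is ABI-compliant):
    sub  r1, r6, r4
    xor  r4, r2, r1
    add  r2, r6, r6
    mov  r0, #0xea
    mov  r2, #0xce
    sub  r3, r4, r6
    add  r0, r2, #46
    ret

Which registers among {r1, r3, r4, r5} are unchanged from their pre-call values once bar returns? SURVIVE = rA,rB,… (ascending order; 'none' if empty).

prologue: push r2 → mem[0x9b]=0x4f, sp=0x9b
prologue: push r3 → mem[0x9a]=0x04, sp=0x9a
prologue: push r4 → mem[0x99]=0x5c, sp=0x99
body[0] sub  r1, r6, r4 → r1=0xbb
body[1] xor  r4, r2, r1 → r4=0xf4
body[2] add  r2, r6, r6 → r2=0x2e
body[3] mov  r0, #0xea → r0=0xea
body[4] mov  r2, #0xce → r2=0xce
body[5] sub  r3, r4, r6 → r3=0xdd
body[6] add  r0, r2, #46 → r0=0xfc
epilogue: pop r4=0x5c, sp=0x9a
epilogue: pop r3=0x04, sp=0x9b
epilogue: pop r2=0x4f, sp=0x9c
r1: caller-saved, written=True
r3: callee-saved, written=True
r4: callee-saved, written=True
r5: callee-saved, written=False

SURVIVE = r3,r4,r5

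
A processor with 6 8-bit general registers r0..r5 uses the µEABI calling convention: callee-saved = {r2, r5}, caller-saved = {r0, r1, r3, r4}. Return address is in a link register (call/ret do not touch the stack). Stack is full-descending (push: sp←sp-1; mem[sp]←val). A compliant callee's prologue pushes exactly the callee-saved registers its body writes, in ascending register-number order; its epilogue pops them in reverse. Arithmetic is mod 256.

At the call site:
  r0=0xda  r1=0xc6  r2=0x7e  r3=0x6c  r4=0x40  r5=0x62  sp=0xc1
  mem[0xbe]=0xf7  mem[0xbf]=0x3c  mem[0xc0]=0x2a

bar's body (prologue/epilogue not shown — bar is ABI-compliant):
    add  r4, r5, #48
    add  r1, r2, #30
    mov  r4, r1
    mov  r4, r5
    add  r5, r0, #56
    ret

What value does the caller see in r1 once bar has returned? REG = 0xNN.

REG = 0x9c

prologue: push r5 -> mem[0xc0]=0x62, sp=0xc0
body[0] add  r4, r5, #48 -> r4=0x92
body[1] add  r1, r2, #30 -> r1=0x9c
body[2] mov  r4, r1 -> r4=0x9c
body[3] mov  r4, r5 -> r4=0x62
body[4] add  r5, r0, #56 -> r5=0x12
epilogue: pop r5=0x62, sp=0xc1
r1 is caller-saved -> body value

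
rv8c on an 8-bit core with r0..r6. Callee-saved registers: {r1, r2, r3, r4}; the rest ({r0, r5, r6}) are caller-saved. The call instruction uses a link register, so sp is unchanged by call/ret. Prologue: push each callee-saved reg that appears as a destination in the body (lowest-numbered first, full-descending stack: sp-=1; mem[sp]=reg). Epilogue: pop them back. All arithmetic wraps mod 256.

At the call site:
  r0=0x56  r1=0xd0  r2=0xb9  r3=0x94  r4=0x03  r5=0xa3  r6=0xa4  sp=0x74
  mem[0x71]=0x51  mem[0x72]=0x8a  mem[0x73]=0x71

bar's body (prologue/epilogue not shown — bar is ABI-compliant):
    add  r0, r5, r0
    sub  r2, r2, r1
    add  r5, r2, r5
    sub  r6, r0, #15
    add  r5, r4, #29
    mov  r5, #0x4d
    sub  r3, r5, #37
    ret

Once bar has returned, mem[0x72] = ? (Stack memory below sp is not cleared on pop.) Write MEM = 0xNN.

prologue: push r2 → mem[0x73]=0xb9, sp=0x73
prologue: push r3 → mem[0x72]=0x94, sp=0x72
body[0] add  r0, r5, r0 → r0=0xf9
body[1] sub  r2, r2, r1 → r2=0xe9
body[2] add  r5, r2, r5 → r5=0x8c
body[3] sub  r6, r0, #15 → r6=0xea
body[4] add  r5, r4, #29 → r5=0x20
body[5] mov  r5, #0x4d → r5=0x4d
body[6] sub  r3, r5, #37 → r3=0x28
epilogue: pop r3=0x94, sp=0x73
epilogue: pop r2=0xb9, sp=0x74
prologue pushed ['r2', 'r3'] at ['0x73', '0x72']

MEM = 0x94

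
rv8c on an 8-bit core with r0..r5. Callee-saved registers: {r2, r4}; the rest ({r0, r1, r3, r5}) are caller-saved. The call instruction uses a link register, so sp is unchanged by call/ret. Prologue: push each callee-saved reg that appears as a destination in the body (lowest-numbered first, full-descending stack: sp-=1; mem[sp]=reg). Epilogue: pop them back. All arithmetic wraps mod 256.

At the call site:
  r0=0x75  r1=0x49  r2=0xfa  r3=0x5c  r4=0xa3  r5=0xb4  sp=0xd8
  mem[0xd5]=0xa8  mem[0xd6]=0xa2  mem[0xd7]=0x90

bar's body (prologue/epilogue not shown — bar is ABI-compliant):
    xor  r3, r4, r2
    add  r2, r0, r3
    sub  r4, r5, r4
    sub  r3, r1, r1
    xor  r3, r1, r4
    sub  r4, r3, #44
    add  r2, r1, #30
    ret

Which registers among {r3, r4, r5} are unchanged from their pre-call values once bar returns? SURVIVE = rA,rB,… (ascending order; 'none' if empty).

prologue: push r2 -> mem[0xd7]=0xfa, sp=0xd7
prologue: push r4 -> mem[0xd6]=0xa3, sp=0xd6
body[0] xor  r3, r4, r2 -> r3=0x59
body[1] add  r2, r0, r3 -> r2=0xce
body[2] sub  r4, r5, r4 -> r4=0x11
body[3] sub  r3, r1, r1 -> r3=0x00
body[4] xor  r3, r1, r4 -> r3=0x58
body[5] sub  r4, r3, #44 -> r4=0x2c
body[6] add  r2, r1, #30 -> r2=0x67
epilogue: pop r4=0xa3, sp=0xd7
epilogue: pop r2=0xfa, sp=0xd8
r3: caller-saved, written=True
r4: callee-saved, written=True
r5: caller-saved, written=False

SURVIVE = r4,r5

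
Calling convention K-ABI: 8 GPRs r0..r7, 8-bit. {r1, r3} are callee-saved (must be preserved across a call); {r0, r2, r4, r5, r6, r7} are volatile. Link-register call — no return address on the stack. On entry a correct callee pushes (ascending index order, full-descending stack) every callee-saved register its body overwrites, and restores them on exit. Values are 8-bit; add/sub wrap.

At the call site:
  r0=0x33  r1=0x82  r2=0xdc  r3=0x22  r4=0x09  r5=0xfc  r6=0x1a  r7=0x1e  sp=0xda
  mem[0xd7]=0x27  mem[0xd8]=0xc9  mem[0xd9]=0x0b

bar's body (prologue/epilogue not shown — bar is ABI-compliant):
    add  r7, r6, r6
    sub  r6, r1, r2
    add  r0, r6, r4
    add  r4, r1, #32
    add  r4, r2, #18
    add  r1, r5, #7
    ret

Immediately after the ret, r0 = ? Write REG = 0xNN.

prologue: push r1 → mem[0xd9]=0x82, sp=0xd9
body[0] add  r7, r6, r6 → r7=0x34
body[1] sub  r6, r1, r2 → r6=0xa6
body[2] add  r0, r6, r4 → r0=0xaf
body[3] add  r4, r1, #32 → r4=0xa2
body[4] add  r4, r2, #18 → r4=0xee
body[5] add  r1, r5, #7 → r1=0x03
epilogue: pop r1=0x82, sp=0xda
r0 is caller-saved → body value

REG = 0xaf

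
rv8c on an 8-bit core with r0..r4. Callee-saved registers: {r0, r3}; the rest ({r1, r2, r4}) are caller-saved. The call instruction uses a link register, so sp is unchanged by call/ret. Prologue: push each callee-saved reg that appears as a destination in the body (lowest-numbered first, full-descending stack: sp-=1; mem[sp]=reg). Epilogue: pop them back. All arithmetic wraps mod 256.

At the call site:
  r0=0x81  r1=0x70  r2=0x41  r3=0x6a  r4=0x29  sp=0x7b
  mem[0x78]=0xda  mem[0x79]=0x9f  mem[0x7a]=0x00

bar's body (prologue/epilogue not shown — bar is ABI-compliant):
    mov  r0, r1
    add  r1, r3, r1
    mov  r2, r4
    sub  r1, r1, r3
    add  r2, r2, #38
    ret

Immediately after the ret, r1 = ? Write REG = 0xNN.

REG = 0x70

prologue: push r0 -> mem[0x7a]=0x81, sp=0x7a
body[0] mov  r0, r1 -> r0=0x70
body[1] add  r1, r3, r1 -> r1=0xda
body[2] mov  r2, r4 -> r2=0x29
body[3] sub  r1, r1, r3 -> r1=0x70
body[4] add  r2, r2, #38 -> r2=0x4f
epilogue: pop r0=0x81, sp=0x7b
r1 is caller-saved -> body value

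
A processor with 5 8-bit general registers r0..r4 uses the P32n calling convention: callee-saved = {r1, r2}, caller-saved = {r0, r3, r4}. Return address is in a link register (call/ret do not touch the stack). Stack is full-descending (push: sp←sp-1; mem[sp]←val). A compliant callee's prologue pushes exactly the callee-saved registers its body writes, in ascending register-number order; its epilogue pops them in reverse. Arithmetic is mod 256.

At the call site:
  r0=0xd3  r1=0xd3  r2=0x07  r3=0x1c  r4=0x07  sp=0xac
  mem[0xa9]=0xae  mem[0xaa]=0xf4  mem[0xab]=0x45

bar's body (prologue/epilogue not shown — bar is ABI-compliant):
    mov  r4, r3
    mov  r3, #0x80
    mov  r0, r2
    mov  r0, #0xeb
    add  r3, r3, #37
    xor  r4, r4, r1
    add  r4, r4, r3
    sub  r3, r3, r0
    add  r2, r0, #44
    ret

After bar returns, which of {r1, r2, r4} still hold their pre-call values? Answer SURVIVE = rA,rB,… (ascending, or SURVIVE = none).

SURVIVE = r1,r2

prologue: push r2 -> mem[0xab]=0x07, sp=0xab
body[0] mov  r4, r3 -> r4=0x1c
body[1] mov  r3, #0x80 -> r3=0x80
body[2] mov  r0, r2 -> r0=0x07
body[3] mov  r0, #0xeb -> r0=0xeb
body[4] add  r3, r3, #37 -> r3=0xa5
body[5] xor  r4, r4, r1 -> r4=0xcf
body[6] add  r4, r4, r3 -> r4=0x74
body[7] sub  r3, r3, r0 -> r3=0xba
body[8] add  r2, r0, #44 -> r2=0x17
epilogue: pop r2=0x07, sp=0xac
r1: callee-saved, written=False
r2: callee-saved, written=True
r4: caller-saved, written=True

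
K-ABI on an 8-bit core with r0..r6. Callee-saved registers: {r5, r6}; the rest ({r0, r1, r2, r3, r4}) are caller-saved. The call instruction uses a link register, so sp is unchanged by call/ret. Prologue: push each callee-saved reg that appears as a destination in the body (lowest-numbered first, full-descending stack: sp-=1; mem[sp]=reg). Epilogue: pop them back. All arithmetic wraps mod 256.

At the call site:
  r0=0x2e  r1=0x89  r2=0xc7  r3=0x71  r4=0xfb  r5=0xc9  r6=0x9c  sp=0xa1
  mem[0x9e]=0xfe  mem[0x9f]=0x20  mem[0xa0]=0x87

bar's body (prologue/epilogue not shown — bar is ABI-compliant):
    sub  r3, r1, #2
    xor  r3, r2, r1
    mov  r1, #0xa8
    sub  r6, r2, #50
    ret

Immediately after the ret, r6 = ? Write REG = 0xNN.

prologue: push r6 → mem[0xa0]=0x9c, sp=0xa0
body[0] sub  r3, r1, #2 → r3=0x87
body[1] xor  r3, r2, r1 → r3=0x4e
body[2] mov  r1, #0xa8 → r1=0xa8
body[3] sub  r6, r2, #50 → r6=0x95
epilogue: pop r6=0x9c, sp=0xa1
r6 is callee-saved → restored

REG = 0x9c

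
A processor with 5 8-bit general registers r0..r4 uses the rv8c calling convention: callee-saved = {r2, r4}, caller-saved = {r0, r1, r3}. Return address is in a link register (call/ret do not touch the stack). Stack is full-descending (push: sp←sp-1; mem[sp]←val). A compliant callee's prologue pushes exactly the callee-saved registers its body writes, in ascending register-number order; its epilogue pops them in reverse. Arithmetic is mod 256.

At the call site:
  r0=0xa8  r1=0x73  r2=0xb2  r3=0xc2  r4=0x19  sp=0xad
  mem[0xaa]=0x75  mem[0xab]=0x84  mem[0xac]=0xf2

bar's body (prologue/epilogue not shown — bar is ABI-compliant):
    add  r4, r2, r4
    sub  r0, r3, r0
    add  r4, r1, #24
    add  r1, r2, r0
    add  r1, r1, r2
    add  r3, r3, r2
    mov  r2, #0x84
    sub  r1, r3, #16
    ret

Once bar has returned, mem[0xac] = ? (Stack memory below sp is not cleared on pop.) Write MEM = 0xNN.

prologue: push r2 -> mem[0xac]=0xb2, sp=0xac
prologue: push r4 -> mem[0xab]=0x19, sp=0xab
body[0] add  r4, r2, r4 -> r4=0xcb
body[1] sub  r0, r3, r0 -> r0=0x1a
body[2] add  r4, r1, #24 -> r4=0x8b
body[3] add  r1, r2, r0 -> r1=0xcc
body[4] add  r1, r1, r2 -> r1=0x7e
body[5] add  r3, r3, r2 -> r3=0x74
body[6] mov  r2, #0x84 -> r2=0x84
body[7] sub  r1, r3, #16 -> r1=0x64
epilogue: pop r4=0x19, sp=0xac
epilogue: pop r2=0xb2, sp=0xad
prologue pushed ['r2', 'r4'] at ['0xac', '0xab']

MEM = 0xb2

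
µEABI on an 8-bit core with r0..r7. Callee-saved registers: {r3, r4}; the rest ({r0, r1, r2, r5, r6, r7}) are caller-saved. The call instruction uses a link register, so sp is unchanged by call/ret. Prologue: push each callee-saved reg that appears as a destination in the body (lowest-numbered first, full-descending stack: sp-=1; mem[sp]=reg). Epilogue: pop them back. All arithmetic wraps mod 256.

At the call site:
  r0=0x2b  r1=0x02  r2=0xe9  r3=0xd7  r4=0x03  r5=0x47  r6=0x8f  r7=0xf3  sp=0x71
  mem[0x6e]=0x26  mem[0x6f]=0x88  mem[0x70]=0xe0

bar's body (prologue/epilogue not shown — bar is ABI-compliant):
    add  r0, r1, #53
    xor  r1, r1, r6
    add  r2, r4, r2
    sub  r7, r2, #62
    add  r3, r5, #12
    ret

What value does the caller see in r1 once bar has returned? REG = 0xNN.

REG = 0x8d

prologue: push r3 → mem[0x70]=0xd7, sp=0x70
body[0] add  r0, r1, #53 → r0=0x37
body[1] xor  r1, r1, r6 → r1=0x8d
body[2] add  r2, r4, r2 → r2=0xec
body[3] sub  r7, r2, #62 → r7=0xae
body[4] add  r3, r5, #12 → r3=0x53
epilogue: pop r3=0xd7, sp=0x71
r1 is caller-saved → body value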